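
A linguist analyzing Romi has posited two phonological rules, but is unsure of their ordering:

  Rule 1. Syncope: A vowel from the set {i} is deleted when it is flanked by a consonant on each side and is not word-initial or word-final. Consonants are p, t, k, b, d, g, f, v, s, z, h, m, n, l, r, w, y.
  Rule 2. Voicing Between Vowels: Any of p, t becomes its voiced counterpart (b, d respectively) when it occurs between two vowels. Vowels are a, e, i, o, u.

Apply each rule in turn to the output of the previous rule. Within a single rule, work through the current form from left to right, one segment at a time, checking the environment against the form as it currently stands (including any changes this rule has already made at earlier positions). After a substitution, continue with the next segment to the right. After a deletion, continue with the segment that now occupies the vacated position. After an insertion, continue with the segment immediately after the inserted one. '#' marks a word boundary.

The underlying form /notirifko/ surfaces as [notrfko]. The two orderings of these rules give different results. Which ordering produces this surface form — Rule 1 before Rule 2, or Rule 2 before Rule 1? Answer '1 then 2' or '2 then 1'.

Order 1 then 2:
  1 Syncope: [notirifko] → [notrfko]
  2 Voicing Between Vowels: no change — [notrfko]
  result: [notrfko]
Order 2 then 1:
  2 Voicing Between Vowels: [notirifko] → [nodirifko]
  1 Syncope: [nodirifko] → [nodrfko]
  result: [nodrfko]

1 then 2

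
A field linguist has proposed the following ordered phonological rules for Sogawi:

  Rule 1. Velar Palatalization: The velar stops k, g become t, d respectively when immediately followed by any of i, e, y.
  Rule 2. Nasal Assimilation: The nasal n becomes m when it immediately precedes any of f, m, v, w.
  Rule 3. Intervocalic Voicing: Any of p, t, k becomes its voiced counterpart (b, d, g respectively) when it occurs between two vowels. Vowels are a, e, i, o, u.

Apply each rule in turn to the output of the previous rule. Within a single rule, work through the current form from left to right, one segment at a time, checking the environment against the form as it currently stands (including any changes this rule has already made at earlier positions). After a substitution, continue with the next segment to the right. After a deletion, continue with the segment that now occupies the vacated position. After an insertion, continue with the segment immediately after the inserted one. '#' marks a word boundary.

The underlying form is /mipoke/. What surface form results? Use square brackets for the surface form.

Rule 1 Velar Palatalization: [mipoke] → [mipote]
Rule 2 Nasal Assimilation: no change — [mipote]
Rule 3 Intervocalic Voicing: [mipote] → [mibode]

[mibode]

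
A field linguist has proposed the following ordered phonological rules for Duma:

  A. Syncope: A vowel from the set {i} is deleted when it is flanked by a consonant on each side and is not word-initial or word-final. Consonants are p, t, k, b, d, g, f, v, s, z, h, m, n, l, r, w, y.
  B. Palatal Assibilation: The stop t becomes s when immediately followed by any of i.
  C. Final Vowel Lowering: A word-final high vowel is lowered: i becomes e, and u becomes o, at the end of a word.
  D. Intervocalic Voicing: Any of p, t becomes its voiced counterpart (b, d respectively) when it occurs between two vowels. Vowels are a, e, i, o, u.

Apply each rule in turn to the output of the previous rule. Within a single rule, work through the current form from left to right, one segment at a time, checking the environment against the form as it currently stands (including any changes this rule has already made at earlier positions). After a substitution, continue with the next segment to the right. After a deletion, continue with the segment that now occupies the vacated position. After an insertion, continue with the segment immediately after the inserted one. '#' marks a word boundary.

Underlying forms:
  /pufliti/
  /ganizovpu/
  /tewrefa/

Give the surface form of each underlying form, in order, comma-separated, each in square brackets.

[puflse], [ganzovpo], [tewrefa]

/pufliti/:
  A Syncope: [pufliti] → [puflti]
  B Palatal Assibilation: [puflti] → [puflsi]
  C Final Vowel Lowering: [puflsi] → [puflse]
  D Intervocalic Voicing: no change — [puflse]
/ganizovpu/:
  A Syncope: [ganizovpu] → [ganzovpu]
  B Palatal Assibilation: no change — [ganzovpu]
  C Final Vowel Lowering: [ganzovpu] → [ganzovpo]
  D Intervocalic Voicing: no change — [ganzovpo]
/tewrefa/:
  A Syncope: no change — [tewrefa]
  B Palatal Assibilation: no change — [tewrefa]
  C Final Vowel Lowering: no change — [tewrefa]
  D Intervocalic Voicing: no change — [tewrefa]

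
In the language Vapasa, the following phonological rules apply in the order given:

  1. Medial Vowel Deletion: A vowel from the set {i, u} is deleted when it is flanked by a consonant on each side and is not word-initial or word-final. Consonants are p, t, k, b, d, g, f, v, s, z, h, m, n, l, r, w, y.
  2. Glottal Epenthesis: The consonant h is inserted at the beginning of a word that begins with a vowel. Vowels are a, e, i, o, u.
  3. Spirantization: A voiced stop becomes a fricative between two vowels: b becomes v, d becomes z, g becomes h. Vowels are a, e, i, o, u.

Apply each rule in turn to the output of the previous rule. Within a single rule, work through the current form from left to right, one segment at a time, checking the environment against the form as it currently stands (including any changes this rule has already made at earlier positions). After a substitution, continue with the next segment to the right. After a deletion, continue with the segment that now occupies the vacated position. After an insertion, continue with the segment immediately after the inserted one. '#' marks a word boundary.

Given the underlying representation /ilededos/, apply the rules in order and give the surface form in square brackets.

[hilezezos]

1 Medial Vowel Deletion: no change — [ilededos]
2 Glottal Epenthesis: [ilededos] → [hilededos]
3 Spirantization: [hilededos] → [hilezezos]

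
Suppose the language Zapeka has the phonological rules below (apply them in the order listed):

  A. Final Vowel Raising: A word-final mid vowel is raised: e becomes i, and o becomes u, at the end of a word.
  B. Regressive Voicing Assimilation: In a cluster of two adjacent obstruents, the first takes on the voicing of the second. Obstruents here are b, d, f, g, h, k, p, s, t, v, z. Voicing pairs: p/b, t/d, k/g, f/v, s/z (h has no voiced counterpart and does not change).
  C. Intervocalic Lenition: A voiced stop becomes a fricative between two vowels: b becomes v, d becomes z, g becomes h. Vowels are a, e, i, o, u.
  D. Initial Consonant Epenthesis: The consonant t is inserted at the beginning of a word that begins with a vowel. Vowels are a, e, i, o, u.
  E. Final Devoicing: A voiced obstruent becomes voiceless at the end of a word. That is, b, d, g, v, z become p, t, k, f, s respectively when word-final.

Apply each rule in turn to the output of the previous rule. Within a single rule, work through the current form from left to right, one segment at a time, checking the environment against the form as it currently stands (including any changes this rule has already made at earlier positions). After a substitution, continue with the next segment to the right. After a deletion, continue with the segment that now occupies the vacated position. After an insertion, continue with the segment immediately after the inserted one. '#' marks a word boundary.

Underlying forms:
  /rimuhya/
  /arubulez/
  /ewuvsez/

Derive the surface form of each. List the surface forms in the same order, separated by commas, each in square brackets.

[rimuhya], [taruvules], [tewufses]

/rimuhya/:
  A Final Vowel Raising: no change — [rimuhya]
  B Regressive Voicing Assimilation: no change — [rimuhya]
  C Intervocalic Lenition: no change — [rimuhya]
  D Initial Consonant Epenthesis: no change — [rimuhya]
  E Final Devoicing: no change — [rimuhya]
/arubulez/:
  A Final Vowel Raising: no change — [arubulez]
  B Regressive Voicing Assimilation: no change — [arubulez]
  C Intervocalic Lenition: [arubulez] → [aruvulez]
  D Initial Consonant Epenthesis: [aruvulez] → [taruvulez]
  E Final Devoicing: [taruvulez] → [taruvules]
/ewuvsez/:
  A Final Vowel Raising: no change — [ewuvsez]
  B Regressive Voicing Assimilation: [ewuvsez] → [ewufsez]
  C Intervocalic Lenition: no change — [ewufsez]
  D Initial Consonant Epenthesis: [ewufsez] → [tewufsez]
  E Final Devoicing: [tewufsez] → [tewufses]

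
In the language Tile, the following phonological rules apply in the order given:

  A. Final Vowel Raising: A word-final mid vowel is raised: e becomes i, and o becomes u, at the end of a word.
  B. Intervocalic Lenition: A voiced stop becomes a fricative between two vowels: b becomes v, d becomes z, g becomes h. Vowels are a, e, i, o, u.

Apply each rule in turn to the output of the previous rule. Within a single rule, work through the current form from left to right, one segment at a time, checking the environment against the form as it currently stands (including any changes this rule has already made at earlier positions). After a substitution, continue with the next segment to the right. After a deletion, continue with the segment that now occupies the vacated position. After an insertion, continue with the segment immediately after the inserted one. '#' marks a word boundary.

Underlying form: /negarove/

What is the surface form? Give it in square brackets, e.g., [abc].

A Final Vowel Raising: [negarove] → [negarovi]
B Intervocalic Lenition: [negarovi] → [neharovi]

[neharovi]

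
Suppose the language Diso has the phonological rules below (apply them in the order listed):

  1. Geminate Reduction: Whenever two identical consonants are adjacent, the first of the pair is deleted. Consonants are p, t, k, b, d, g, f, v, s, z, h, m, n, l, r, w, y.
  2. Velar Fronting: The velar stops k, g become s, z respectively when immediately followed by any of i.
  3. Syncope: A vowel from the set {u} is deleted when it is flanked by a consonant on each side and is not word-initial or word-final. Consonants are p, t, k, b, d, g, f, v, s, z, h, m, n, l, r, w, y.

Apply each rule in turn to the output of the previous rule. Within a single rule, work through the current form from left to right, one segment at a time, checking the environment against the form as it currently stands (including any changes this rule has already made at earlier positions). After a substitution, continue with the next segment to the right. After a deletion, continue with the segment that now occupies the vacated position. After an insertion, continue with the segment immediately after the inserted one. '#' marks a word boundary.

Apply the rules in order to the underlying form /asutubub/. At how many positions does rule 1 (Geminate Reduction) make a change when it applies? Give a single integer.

1 Geminate Reduction: no change — [asutubub]
2 Velar Fronting: no change — [asutubub]
3 Syncope: [asutubub] → [astbb]
Rule 1 changed 0 position(s).

0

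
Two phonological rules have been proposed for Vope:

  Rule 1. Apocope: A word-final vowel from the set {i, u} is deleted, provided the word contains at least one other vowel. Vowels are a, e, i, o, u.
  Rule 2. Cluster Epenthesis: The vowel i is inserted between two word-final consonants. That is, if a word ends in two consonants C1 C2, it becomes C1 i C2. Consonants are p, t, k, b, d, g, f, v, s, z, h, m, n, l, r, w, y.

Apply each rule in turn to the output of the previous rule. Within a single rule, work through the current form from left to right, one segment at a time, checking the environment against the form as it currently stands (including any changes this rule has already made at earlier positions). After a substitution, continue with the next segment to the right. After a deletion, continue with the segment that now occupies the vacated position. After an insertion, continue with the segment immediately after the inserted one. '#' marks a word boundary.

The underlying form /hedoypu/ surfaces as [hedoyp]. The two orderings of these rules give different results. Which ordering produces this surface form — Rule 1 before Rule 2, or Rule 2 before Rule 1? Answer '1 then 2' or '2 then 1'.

Order 1 then 2:
  1 Apocope: [hedoypu] → [hedoyp]
  2 Cluster Epenthesis: [hedoyp] → [hedoyip]
  result: [hedoyip]
Order 2 then 1:
  2 Cluster Epenthesis: no change — [hedoypu]
  1 Apocope: [hedoypu] → [hedoyp]
  result: [hedoyp]

2 then 1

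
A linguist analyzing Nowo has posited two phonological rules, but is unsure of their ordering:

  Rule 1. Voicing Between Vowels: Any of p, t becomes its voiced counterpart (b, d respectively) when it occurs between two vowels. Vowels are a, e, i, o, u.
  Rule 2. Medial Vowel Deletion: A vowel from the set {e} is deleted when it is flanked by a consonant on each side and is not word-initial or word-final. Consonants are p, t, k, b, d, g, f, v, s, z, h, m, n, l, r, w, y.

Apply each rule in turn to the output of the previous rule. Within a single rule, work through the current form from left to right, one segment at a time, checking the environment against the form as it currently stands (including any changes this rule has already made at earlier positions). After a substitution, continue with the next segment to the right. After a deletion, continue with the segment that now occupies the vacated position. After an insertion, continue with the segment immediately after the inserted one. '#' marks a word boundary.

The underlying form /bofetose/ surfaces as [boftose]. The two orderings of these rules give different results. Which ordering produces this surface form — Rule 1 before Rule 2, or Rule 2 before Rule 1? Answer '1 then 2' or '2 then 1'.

2 then 1

Order 1 then 2:
  1 Voicing Between Vowels: [bofetose] → [bofedose]
  2 Medial Vowel Deletion: [bofedose] → [bofdose]
  result: [bofdose]
Order 2 then 1:
  2 Medial Vowel Deletion: [bofetose] → [boftose]
  1 Voicing Between Vowels: no change — [boftose]
  result: [boftose]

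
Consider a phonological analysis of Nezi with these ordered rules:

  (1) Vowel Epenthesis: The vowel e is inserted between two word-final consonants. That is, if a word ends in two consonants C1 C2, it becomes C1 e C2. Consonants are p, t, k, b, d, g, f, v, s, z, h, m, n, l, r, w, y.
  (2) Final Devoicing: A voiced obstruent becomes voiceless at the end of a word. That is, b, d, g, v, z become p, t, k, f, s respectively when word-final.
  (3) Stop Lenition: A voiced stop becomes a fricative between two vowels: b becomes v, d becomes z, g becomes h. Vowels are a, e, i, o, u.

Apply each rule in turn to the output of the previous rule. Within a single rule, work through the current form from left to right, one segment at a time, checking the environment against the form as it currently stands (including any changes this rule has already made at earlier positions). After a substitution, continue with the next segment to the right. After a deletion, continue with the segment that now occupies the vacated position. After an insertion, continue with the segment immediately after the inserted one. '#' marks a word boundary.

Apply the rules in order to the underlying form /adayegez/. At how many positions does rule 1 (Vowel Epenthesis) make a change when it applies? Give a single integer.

(1) Vowel Epenthesis: no change — [adayegez]
(2) Final Devoicing: [adayegez] → [adayeges]
(3) Stop Lenition: [adayeges] → [azayehes]
Rule 1 changed 0 position(s).

0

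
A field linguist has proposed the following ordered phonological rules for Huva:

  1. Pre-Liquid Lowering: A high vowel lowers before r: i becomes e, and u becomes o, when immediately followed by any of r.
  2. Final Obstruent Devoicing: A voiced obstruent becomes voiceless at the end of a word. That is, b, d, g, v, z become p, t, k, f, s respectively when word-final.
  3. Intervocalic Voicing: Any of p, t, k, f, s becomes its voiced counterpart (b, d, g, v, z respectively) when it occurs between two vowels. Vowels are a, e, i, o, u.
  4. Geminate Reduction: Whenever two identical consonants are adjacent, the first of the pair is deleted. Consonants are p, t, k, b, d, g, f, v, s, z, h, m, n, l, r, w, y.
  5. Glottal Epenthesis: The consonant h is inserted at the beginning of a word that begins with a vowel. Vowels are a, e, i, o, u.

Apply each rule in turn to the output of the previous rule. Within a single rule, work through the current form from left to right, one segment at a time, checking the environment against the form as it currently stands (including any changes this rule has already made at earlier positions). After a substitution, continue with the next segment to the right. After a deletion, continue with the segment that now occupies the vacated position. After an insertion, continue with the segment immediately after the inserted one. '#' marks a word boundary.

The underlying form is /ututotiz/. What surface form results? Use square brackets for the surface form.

1 Pre-Liquid Lowering: no change — [ututotiz]
2 Final Obstruent Devoicing: [ututotiz] → [ututotis]
3 Intervocalic Voicing: [ututotis] → [ududodis]
4 Geminate Reduction: no change — [ududodis]
5 Glottal Epenthesis: [ududodis] → [hududodis]

[hududodis]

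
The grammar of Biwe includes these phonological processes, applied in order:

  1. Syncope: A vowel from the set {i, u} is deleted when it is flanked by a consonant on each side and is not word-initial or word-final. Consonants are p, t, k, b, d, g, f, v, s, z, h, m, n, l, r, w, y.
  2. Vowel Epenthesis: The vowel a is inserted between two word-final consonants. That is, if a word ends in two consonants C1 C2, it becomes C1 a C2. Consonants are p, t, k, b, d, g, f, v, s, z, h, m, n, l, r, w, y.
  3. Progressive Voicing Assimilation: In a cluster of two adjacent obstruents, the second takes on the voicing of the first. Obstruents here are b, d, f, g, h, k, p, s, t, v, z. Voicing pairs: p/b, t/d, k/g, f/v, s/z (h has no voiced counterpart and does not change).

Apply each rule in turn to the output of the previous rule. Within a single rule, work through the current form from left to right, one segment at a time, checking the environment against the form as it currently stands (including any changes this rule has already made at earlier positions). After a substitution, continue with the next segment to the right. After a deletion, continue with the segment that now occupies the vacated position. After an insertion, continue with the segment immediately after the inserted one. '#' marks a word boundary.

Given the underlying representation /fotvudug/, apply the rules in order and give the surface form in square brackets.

1 Syncope: [fotvudug] → [fotvdg]
2 Vowel Epenthesis: [fotvdg] → [fotvdag]
3 Progressive Voicing Assimilation: [fotvdag] → [fotftag]

[fotftag]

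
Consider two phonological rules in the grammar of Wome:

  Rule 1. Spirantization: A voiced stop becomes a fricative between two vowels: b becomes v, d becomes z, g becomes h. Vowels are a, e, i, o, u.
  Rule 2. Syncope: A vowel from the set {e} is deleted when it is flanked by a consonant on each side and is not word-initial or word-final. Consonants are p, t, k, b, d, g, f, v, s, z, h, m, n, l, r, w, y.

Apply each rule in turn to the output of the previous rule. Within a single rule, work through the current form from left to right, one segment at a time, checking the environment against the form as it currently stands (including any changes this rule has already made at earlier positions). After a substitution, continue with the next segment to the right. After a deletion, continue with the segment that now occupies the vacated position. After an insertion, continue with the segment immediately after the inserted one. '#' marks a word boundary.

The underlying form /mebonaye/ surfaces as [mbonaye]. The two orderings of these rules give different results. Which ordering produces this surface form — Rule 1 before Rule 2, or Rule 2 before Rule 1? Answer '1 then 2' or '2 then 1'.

Order 1 then 2:
  1 Spirantization: [mebonaye] → [mevonaye]
  2 Syncope: [mevonaye] → [mvonaye]
  result: [mvonaye]
Order 2 then 1:
  2 Syncope: [mebonaye] → [mbonaye]
  1 Spirantization: no change — [mbonaye]
  result: [mbonaye]

2 then 1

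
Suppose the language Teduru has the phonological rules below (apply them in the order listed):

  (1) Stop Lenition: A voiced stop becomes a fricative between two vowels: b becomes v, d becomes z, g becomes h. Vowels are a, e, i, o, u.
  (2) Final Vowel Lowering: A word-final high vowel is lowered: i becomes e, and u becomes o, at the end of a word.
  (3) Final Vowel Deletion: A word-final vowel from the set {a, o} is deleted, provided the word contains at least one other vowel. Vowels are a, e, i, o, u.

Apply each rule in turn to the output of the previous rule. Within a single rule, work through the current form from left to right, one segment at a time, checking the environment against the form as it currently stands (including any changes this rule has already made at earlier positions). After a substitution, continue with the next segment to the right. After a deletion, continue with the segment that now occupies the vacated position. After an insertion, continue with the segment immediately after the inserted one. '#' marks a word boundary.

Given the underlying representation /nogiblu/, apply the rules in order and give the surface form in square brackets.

(1) Stop Lenition: [nogiblu] → [nohiblu]
(2) Final Vowel Lowering: [nohiblu] → [nohiblo]
(3) Final Vowel Deletion: [nohiblo] → [nohibl]

[nohibl]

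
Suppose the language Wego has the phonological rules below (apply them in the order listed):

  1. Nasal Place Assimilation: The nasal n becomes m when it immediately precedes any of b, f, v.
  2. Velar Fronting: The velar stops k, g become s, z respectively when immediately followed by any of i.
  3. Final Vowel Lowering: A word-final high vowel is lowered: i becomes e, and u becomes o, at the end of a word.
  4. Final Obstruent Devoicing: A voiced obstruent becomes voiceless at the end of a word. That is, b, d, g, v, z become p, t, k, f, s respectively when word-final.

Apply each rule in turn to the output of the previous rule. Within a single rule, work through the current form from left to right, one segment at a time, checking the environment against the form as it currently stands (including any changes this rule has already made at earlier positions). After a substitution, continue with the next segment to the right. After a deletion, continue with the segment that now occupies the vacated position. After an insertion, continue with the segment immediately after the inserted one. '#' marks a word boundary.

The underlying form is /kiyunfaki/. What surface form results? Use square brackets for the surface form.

[siyumfase]

1 Nasal Place Assimilation: [kiyunfaki] → [kiyumfaki]
2 Velar Fronting: [kiyumfaki] → [siyumfasi]
3 Final Vowel Lowering: [siyumfasi] → [siyumfase]
4 Final Obstruent Devoicing: no change — [siyumfase]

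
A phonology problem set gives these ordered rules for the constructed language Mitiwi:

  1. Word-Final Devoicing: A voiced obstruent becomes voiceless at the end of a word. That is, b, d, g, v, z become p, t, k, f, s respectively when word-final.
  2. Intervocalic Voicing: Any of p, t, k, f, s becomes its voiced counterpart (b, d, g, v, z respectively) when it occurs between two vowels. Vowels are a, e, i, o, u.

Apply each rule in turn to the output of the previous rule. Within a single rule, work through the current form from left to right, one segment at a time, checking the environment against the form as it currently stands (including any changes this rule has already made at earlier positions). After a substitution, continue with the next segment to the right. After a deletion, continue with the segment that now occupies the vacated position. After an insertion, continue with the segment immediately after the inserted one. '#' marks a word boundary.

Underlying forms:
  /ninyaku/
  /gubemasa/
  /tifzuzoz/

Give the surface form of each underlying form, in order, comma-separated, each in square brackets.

/ninyaku/:
  1 Word-Final Devoicing: no change — [ninyaku]
  2 Intervocalic Voicing: [ninyaku] → [ninyagu]
/gubemasa/:
  1 Word-Final Devoicing: no change — [gubemasa]
  2 Intervocalic Voicing: [gubemasa] → [gubemaza]
/tifzuzoz/:
  1 Word-Final Devoicing: [tifzuzoz] → [tifzuzos]
  2 Intervocalic Voicing: no change — [tifzuzos]

[ninyagu], [gubemaza], [tifzuzos]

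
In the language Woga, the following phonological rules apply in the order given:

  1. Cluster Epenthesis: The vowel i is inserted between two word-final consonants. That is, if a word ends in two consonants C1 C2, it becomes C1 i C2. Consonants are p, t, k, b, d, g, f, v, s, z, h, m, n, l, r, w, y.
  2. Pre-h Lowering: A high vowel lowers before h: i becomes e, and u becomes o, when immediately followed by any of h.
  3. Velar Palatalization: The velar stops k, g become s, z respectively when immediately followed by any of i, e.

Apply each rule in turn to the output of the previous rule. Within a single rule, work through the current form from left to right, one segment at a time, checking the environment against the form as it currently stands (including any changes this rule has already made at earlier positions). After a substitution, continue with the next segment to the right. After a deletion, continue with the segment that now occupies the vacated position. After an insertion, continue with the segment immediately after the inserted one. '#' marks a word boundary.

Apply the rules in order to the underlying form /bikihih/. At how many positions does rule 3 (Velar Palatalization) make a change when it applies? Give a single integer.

1 Cluster Epenthesis: no change — [bikihih]
2 Pre-h Lowering: [bikihih] → [bikeheh]
3 Velar Palatalization: [bikeheh] → [biseheh]
Rule 3 changed 1 position(s).

1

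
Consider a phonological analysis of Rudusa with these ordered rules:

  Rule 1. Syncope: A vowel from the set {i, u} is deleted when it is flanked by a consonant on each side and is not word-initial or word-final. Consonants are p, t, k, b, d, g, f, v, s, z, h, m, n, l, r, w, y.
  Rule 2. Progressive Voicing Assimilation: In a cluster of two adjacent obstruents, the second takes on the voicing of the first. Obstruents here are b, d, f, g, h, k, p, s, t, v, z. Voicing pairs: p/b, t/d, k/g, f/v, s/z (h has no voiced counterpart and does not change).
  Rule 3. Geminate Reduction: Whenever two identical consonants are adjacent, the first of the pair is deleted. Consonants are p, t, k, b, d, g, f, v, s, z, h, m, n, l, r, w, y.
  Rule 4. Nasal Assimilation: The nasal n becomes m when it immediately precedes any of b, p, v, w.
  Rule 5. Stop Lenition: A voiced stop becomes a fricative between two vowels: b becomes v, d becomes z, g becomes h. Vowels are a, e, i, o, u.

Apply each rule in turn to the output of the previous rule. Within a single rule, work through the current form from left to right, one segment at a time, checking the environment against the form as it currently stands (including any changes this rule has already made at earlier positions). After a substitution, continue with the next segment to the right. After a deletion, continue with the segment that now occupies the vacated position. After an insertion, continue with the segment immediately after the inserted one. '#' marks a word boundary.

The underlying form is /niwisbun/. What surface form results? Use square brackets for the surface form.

Rule 1 Syncope: [niwisbun] → [nwsbn]
Rule 2 Progressive Voicing Assimilation: [nwsbn] → [nwspn]
Rule 3 Geminate Reduction: no change — [nwspn]
Rule 4 Nasal Assimilation: [nwspn] → [mwspn]
Rule 5 Stop Lenition: no change — [mwspn]

[mwspn]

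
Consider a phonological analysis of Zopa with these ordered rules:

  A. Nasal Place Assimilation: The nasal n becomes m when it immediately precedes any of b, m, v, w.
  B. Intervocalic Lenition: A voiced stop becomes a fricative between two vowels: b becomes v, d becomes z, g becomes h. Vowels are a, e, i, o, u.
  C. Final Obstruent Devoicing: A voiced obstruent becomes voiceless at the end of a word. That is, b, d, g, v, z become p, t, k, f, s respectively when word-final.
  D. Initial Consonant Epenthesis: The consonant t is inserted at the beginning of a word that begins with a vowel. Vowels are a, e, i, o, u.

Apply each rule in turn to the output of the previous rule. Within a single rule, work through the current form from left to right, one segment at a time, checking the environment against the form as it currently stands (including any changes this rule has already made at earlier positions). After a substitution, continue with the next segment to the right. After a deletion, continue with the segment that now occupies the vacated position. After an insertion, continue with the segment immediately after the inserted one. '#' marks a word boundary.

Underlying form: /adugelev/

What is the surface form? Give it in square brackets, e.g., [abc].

[tazuhelef]

A Nasal Place Assimilation: no change — [adugelev]
B Intervocalic Lenition: [adugelev] → [azuhelev]
C Final Obstruent Devoicing: [azuhelev] → [azuhelef]
D Initial Consonant Epenthesis: [azuhelef] → [tazuhelef]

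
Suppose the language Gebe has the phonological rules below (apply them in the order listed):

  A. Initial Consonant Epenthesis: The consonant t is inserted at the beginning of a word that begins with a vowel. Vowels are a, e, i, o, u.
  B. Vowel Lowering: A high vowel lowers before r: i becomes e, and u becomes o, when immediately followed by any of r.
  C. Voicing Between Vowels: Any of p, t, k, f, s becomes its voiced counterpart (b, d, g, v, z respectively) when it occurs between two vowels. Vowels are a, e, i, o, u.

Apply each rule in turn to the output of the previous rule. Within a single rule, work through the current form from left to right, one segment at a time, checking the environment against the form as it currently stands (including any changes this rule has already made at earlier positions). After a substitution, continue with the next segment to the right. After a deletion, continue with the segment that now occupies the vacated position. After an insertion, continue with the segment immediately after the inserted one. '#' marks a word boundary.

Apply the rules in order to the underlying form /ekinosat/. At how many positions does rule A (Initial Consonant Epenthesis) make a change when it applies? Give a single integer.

1

A Initial Consonant Epenthesis: [ekinosat] → [tekinosat]
B Vowel Lowering: no change — [tekinosat]
C Voicing Between Vowels: [tekinosat] → [teginozat]
Rule A changed 1 position(s).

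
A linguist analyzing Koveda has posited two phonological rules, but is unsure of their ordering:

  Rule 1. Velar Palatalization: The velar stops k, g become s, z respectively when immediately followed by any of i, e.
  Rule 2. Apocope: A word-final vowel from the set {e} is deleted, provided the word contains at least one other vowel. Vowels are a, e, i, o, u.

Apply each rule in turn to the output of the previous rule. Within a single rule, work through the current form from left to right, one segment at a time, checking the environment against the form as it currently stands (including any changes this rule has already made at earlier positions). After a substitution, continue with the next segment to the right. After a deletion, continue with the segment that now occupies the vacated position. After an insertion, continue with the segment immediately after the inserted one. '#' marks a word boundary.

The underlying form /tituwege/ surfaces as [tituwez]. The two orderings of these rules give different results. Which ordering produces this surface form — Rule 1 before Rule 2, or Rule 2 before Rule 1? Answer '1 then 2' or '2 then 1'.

Order 1 then 2:
  1 Velar Palatalization: [tituwege] → [tituweze]
  2 Apocope: [tituweze] → [tituwez]
  result: [tituwez]
Order 2 then 1:
  2 Apocope: [tituwege] → [tituweg]
  1 Velar Palatalization: no change — [tituweg]
  result: [tituweg]

1 then 2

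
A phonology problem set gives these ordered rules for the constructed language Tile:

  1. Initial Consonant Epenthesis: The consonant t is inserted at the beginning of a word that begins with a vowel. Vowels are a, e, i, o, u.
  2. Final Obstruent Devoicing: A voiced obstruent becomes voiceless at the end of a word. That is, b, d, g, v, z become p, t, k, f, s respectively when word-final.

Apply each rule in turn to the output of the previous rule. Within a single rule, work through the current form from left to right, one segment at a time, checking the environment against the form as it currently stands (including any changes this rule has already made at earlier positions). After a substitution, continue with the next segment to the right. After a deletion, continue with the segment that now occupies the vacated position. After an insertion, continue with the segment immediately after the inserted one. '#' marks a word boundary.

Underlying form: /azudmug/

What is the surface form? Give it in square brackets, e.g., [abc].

[tazudmuk]

1 Initial Consonant Epenthesis: [azudmug] → [tazudmug]
2 Final Obstruent Devoicing: [tazudmug] → [tazudmuk]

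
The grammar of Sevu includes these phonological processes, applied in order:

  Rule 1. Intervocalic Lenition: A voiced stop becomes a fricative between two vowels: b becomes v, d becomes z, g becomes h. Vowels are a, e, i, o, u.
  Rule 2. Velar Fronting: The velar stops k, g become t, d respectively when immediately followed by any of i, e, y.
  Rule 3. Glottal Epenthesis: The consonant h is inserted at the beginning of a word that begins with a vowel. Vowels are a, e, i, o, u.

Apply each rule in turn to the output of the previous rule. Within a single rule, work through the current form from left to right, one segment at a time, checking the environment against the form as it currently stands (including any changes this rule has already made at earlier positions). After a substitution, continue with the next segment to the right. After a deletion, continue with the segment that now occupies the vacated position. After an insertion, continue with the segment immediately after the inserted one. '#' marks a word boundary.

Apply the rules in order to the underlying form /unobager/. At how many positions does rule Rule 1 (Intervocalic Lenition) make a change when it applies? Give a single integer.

Rule 1 Intervocalic Lenition: [unobager] → [unovaher]
Rule 2 Velar Fronting: no change — [unovaher]
Rule 3 Glottal Epenthesis: [unovaher] → [hunovaher]
Rule Rule 1 changed 2 position(s).

2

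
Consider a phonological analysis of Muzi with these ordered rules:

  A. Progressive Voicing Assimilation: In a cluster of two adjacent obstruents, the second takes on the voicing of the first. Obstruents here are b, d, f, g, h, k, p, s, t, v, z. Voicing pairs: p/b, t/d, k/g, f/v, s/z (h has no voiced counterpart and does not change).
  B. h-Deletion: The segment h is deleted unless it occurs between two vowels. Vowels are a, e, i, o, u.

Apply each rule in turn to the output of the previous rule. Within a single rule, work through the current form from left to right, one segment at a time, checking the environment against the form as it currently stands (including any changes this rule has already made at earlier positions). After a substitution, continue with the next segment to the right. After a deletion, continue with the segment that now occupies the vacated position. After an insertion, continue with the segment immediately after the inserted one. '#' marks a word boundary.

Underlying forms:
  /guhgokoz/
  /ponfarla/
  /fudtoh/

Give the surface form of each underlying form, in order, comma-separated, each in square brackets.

[gukokoz], [ponfarla], [fuddo]

/guhgokoz/:
  A Progressive Voicing Assimilation: [guhgokoz] → [guhkokoz]
  B h-Deletion: [guhkokoz] → [gukokoz]
/ponfarla/:
  A Progressive Voicing Assimilation: no change — [ponfarla]
  B h-Deletion: no change — [ponfarla]
/fudtoh/:
  A Progressive Voicing Assimilation: [fudtoh] → [fuddoh]
  B h-Deletion: [fuddoh] → [fuddo]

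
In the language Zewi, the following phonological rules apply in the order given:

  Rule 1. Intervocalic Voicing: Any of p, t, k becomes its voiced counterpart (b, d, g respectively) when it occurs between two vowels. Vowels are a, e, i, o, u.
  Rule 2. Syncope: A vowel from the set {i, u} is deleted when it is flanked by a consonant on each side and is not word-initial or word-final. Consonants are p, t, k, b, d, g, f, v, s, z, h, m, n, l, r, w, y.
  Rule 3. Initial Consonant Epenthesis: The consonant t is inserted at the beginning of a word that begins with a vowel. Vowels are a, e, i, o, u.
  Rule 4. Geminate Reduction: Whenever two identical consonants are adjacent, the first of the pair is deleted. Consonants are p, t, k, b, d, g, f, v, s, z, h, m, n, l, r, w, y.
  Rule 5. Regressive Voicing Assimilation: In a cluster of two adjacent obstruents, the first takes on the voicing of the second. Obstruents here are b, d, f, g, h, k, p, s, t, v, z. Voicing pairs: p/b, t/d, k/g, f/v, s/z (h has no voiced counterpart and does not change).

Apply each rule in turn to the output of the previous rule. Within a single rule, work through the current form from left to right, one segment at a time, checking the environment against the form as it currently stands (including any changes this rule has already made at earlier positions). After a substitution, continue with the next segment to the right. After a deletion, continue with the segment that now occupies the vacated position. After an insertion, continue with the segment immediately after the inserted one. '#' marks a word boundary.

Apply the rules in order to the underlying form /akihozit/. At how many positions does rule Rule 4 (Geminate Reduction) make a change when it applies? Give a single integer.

Rule 1 Intervocalic Voicing: [akihozit] → [agihozit]
Rule 2 Syncope: [agihozit] → [aghozt]
Rule 3 Initial Consonant Epenthesis: [aghozt] → [taghozt]
Rule 4 Geminate Reduction: no change — [taghozt]
Rule 5 Regressive Voicing Assimilation: [taghozt] → [takhost]
Rule Rule 4 changed 0 position(s).

0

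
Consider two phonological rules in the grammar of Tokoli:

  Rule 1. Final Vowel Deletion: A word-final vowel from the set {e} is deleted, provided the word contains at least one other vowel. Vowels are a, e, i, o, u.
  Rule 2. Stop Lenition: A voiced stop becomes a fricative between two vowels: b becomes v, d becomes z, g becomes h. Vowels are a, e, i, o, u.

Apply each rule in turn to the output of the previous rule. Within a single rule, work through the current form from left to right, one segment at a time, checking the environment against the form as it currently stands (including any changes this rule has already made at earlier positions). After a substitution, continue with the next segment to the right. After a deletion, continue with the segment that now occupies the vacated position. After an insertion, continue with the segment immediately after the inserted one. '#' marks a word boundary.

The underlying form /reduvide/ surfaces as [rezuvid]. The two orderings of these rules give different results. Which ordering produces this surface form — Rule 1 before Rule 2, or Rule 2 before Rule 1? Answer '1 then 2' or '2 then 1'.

Order 1 then 2:
  1 Final Vowel Deletion: [reduvide] → [reduvid]
  2 Stop Lenition: [reduvid] → [rezuvid]
  result: [rezuvid]
Order 2 then 1:
  2 Stop Lenition: [reduvide] → [rezuvize]
  1 Final Vowel Deletion: [rezuvize] → [rezuviz]
  result: [rezuviz]

1 then 2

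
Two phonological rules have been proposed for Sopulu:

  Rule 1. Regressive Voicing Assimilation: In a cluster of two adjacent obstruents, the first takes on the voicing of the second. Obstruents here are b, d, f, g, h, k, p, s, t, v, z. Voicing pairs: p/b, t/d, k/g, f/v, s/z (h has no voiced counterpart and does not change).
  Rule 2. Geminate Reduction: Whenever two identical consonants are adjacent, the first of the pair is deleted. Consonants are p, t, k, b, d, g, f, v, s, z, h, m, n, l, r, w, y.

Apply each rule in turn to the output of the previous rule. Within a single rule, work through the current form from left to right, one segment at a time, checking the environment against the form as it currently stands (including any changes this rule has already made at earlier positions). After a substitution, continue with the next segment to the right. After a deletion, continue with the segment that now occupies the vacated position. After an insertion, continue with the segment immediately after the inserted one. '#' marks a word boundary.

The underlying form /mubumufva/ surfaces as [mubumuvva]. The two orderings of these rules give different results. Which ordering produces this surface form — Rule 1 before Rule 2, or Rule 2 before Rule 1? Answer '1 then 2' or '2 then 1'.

2 then 1

Order 1 then 2:
  1 Regressive Voicing Assimilation: [mubumufva] → [mubumuvva]
  2 Geminate Reduction: [mubumuvva] → [mubumuva]
  result: [mubumuva]
Order 2 then 1:
  2 Geminate Reduction: no change — [mubumufva]
  1 Regressive Voicing Assimilation: [mubumufva] → [mubumuvva]
  result: [mubumuvva]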